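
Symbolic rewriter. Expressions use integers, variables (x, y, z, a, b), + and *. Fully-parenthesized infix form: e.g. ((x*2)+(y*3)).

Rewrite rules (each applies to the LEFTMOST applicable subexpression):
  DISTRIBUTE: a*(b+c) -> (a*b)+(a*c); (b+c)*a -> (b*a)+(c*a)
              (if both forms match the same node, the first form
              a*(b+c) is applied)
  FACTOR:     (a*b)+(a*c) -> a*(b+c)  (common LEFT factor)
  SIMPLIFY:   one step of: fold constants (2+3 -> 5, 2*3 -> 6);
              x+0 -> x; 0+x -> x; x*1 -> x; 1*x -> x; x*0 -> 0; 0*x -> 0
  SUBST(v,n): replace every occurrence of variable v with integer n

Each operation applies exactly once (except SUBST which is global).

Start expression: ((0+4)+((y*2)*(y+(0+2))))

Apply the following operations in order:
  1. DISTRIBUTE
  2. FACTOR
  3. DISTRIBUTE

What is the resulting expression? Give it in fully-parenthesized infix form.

Start: ((0+4)+((y*2)*(y+(0+2))))
Apply DISTRIBUTE at R (target: ((y*2)*(y+(0+2)))): ((0+4)+((y*2)*(y+(0+2)))) -> ((0+4)+(((y*2)*y)+((y*2)*(0+2))))
Apply FACTOR at R (target: (((y*2)*y)+((y*2)*(0+2)))): ((0+4)+(((y*2)*y)+((y*2)*(0+2)))) -> ((0+4)+((y*2)*(y+(0+2))))
Apply DISTRIBUTE at R (target: ((y*2)*(y+(0+2)))): ((0+4)+((y*2)*(y+(0+2)))) -> ((0+4)+(((y*2)*y)+((y*2)*(0+2))))

Answer: ((0+4)+(((y*2)*y)+((y*2)*(0+2))))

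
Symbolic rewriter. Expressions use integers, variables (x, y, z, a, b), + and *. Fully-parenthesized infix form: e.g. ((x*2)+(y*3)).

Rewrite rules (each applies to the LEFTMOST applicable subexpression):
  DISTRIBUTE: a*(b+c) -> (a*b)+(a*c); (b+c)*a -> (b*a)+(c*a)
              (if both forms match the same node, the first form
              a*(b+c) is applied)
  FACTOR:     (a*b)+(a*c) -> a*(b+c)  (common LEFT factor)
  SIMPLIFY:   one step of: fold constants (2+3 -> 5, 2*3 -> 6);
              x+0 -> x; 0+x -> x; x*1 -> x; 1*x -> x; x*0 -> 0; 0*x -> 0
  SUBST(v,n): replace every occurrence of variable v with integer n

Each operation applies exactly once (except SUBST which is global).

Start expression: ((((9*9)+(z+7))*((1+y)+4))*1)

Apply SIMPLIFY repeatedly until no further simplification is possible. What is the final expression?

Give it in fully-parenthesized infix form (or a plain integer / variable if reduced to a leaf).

Answer: ((81+(z+7))*((1+y)+4))

Derivation:
Start: ((((9*9)+(z+7))*((1+y)+4))*1)
Step 1: at root: ((((9*9)+(z+7))*((1+y)+4))*1) -> (((9*9)+(z+7))*((1+y)+4)); overall: ((((9*9)+(z+7))*((1+y)+4))*1) -> (((9*9)+(z+7))*((1+y)+4))
Step 2: at LL: (9*9) -> 81; overall: (((9*9)+(z+7))*((1+y)+4)) -> ((81+(z+7))*((1+y)+4))
Fixed point: ((81+(z+7))*((1+y)+4))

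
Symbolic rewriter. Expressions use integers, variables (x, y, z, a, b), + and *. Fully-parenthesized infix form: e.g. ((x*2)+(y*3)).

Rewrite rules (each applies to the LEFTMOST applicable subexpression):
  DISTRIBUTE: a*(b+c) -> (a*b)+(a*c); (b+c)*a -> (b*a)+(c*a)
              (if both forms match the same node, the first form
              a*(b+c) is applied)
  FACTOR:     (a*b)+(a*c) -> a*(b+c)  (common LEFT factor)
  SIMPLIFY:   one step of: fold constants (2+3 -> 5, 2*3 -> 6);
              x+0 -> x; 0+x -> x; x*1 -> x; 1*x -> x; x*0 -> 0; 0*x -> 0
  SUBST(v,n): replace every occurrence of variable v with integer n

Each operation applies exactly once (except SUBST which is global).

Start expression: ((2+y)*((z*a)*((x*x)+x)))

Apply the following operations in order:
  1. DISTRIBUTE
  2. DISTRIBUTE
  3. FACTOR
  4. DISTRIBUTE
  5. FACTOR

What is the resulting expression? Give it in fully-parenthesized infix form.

Start: ((2+y)*((z*a)*((x*x)+x)))
Apply DISTRIBUTE at root (target: ((2+y)*((z*a)*((x*x)+x)))): ((2+y)*((z*a)*((x*x)+x))) -> ((2*((z*a)*((x*x)+x)))+(y*((z*a)*((x*x)+x))))
Apply DISTRIBUTE at LR (target: ((z*a)*((x*x)+x))): ((2*((z*a)*((x*x)+x)))+(y*((z*a)*((x*x)+x)))) -> ((2*(((z*a)*(x*x))+((z*a)*x)))+(y*((z*a)*((x*x)+x))))
Apply FACTOR at LR (target: (((z*a)*(x*x))+((z*a)*x))): ((2*(((z*a)*(x*x))+((z*a)*x)))+(y*((z*a)*((x*x)+x)))) -> ((2*((z*a)*((x*x)+x)))+(y*((z*a)*((x*x)+x))))
Apply DISTRIBUTE at LR (target: ((z*a)*((x*x)+x))): ((2*((z*a)*((x*x)+x)))+(y*((z*a)*((x*x)+x)))) -> ((2*(((z*a)*(x*x))+((z*a)*x)))+(y*((z*a)*((x*x)+x))))
Apply FACTOR at LR (target: (((z*a)*(x*x))+((z*a)*x))): ((2*(((z*a)*(x*x))+((z*a)*x)))+(y*((z*a)*((x*x)+x)))) -> ((2*((z*a)*((x*x)+x)))+(y*((z*a)*((x*x)+x))))

Answer: ((2*((z*a)*((x*x)+x)))+(y*((z*a)*((x*x)+x))))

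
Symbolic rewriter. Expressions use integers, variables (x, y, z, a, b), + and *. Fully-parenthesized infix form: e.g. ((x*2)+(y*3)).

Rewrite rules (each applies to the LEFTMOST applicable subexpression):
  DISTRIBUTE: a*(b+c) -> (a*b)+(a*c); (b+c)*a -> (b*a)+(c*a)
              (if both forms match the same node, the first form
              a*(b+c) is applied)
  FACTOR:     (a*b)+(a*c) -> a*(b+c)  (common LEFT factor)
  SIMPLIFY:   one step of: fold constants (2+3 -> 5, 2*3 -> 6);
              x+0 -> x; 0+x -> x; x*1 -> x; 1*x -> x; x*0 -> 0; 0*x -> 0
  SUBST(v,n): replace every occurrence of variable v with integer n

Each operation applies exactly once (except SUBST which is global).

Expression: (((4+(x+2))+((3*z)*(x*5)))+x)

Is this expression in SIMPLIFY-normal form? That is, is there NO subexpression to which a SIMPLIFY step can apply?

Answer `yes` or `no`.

Expression: (((4+(x+2))+((3*z)*(x*5)))+x)
Scanning for simplifiable subexpressions (pre-order)...
  at root: (((4+(x+2))+((3*z)*(x*5)))+x) (not simplifiable)
  at L: ((4+(x+2))+((3*z)*(x*5))) (not simplifiable)
  at LL: (4+(x+2)) (not simplifiable)
  at LLR: (x+2) (not simplifiable)
  at LR: ((3*z)*(x*5)) (not simplifiable)
  at LRL: (3*z) (not simplifiable)
  at LRR: (x*5) (not simplifiable)
Result: no simplifiable subexpression found -> normal form.

Answer: yes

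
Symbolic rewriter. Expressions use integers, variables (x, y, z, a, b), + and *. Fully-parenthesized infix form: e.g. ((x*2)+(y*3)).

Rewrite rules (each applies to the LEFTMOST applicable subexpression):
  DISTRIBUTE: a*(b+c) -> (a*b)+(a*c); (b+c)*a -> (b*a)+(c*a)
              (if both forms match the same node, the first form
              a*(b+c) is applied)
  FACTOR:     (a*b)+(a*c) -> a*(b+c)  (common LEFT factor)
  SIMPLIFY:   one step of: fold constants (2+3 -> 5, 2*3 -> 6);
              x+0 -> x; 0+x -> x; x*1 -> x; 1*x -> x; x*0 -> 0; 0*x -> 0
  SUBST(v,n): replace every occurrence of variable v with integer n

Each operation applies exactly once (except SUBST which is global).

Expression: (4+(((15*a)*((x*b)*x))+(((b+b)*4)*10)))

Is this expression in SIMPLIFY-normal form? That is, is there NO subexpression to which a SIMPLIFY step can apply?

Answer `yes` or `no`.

Answer: yes

Derivation:
Expression: (4+(((15*a)*((x*b)*x))+(((b+b)*4)*10)))
Scanning for simplifiable subexpressions (pre-order)...
  at root: (4+(((15*a)*((x*b)*x))+(((b+b)*4)*10))) (not simplifiable)
  at R: (((15*a)*((x*b)*x))+(((b+b)*4)*10)) (not simplifiable)
  at RL: ((15*a)*((x*b)*x)) (not simplifiable)
  at RLL: (15*a) (not simplifiable)
  at RLR: ((x*b)*x) (not simplifiable)
  at RLRL: (x*b) (not simplifiable)
  at RR: (((b+b)*4)*10) (not simplifiable)
  at RRL: ((b+b)*4) (not simplifiable)
  at RRLL: (b+b) (not simplifiable)
Result: no simplifiable subexpression found -> normal form.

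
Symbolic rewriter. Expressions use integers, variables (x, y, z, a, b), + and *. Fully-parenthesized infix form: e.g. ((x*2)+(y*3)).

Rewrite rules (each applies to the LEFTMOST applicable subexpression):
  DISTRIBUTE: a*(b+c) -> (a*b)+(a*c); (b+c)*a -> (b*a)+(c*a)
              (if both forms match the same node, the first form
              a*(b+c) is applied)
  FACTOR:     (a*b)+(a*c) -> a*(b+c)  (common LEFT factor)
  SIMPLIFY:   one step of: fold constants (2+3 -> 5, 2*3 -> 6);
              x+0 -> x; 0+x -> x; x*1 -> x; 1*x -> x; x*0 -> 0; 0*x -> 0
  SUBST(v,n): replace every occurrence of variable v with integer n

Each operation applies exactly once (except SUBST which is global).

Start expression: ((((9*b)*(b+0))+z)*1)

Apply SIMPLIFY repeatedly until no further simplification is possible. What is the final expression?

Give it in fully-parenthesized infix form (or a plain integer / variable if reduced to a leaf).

Start: ((((9*b)*(b+0))+z)*1)
Step 1: at root: ((((9*b)*(b+0))+z)*1) -> (((9*b)*(b+0))+z); overall: ((((9*b)*(b+0))+z)*1) -> (((9*b)*(b+0))+z)
Step 2: at LR: (b+0) -> b; overall: (((9*b)*(b+0))+z) -> (((9*b)*b)+z)
Fixed point: (((9*b)*b)+z)

Answer: (((9*b)*b)+z)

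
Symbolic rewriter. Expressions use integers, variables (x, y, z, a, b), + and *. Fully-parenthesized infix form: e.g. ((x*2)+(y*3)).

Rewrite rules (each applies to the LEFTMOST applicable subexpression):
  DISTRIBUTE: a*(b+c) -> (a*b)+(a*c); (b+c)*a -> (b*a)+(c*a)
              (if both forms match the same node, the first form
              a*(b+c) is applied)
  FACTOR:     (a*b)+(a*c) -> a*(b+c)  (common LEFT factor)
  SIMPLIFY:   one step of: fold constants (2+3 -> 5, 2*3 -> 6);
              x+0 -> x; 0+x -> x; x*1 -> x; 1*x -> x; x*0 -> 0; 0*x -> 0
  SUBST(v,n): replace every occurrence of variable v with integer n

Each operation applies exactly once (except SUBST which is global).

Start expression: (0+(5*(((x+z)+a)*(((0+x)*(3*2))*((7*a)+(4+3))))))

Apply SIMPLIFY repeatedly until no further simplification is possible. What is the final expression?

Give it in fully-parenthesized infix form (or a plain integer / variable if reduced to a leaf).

Answer: (5*(((x+z)+a)*((x*6)*((7*a)+7))))

Derivation:
Start: (0+(5*(((x+z)+a)*(((0+x)*(3*2))*((7*a)+(4+3))))))
Step 1: at root: (0+(5*(((x+z)+a)*(((0+x)*(3*2))*((7*a)+(4+3)))))) -> (5*(((x+z)+a)*(((0+x)*(3*2))*((7*a)+(4+3))))); overall: (0+(5*(((x+z)+a)*(((0+x)*(3*2))*((7*a)+(4+3)))))) -> (5*(((x+z)+a)*(((0+x)*(3*2))*((7*a)+(4+3)))))
Step 2: at RRLL: (0+x) -> x; overall: (5*(((x+z)+a)*(((0+x)*(3*2))*((7*a)+(4+3))))) -> (5*(((x+z)+a)*((x*(3*2))*((7*a)+(4+3)))))
Step 3: at RRLR: (3*2) -> 6; overall: (5*(((x+z)+a)*((x*(3*2))*((7*a)+(4+3))))) -> (5*(((x+z)+a)*((x*6)*((7*a)+(4+3)))))
Step 4: at RRRR: (4+3) -> 7; overall: (5*(((x+z)+a)*((x*6)*((7*a)+(4+3))))) -> (5*(((x+z)+a)*((x*6)*((7*a)+7))))
Fixed point: (5*(((x+z)+a)*((x*6)*((7*a)+7))))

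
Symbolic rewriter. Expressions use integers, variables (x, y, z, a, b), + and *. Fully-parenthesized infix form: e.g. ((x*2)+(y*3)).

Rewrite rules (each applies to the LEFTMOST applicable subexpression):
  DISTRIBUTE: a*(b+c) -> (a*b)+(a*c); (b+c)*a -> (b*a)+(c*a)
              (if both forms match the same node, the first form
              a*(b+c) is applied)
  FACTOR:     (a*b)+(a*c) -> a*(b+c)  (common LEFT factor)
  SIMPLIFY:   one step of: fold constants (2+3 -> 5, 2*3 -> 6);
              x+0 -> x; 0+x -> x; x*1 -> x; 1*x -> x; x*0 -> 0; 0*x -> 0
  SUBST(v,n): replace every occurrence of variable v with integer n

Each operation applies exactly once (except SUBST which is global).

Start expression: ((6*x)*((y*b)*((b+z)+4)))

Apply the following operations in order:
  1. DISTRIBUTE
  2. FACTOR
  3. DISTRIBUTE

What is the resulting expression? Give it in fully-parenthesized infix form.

Answer: ((6*x)*(((y*b)*(b+z))+((y*b)*4)))

Derivation:
Start: ((6*x)*((y*b)*((b+z)+4)))
Apply DISTRIBUTE at R (target: ((y*b)*((b+z)+4))): ((6*x)*((y*b)*((b+z)+4))) -> ((6*x)*(((y*b)*(b+z))+((y*b)*4)))
Apply FACTOR at R (target: (((y*b)*(b+z))+((y*b)*4))): ((6*x)*(((y*b)*(b+z))+((y*b)*4))) -> ((6*x)*((y*b)*((b+z)+4)))
Apply DISTRIBUTE at R (target: ((y*b)*((b+z)+4))): ((6*x)*((y*b)*((b+z)+4))) -> ((6*x)*(((y*b)*(b+z))+((y*b)*4)))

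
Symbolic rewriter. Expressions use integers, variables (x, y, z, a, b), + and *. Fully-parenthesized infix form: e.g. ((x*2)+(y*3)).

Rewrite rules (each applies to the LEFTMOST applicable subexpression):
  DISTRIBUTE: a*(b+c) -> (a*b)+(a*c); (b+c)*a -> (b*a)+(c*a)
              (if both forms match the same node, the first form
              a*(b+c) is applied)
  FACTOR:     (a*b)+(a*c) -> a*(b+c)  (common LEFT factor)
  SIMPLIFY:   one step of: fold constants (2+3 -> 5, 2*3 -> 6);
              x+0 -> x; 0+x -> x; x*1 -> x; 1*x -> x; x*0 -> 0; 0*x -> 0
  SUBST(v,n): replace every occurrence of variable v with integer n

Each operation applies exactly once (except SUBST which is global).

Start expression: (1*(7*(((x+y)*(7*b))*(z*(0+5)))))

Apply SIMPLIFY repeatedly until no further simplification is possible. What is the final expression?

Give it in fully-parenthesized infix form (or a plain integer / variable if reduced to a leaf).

Answer: (7*(((x+y)*(7*b))*(z*5)))

Derivation:
Start: (1*(7*(((x+y)*(7*b))*(z*(0+5)))))
Step 1: at root: (1*(7*(((x+y)*(7*b))*(z*(0+5))))) -> (7*(((x+y)*(7*b))*(z*(0+5)))); overall: (1*(7*(((x+y)*(7*b))*(z*(0+5))))) -> (7*(((x+y)*(7*b))*(z*(0+5))))
Step 2: at RRR: (0+5) -> 5; overall: (7*(((x+y)*(7*b))*(z*(0+5)))) -> (7*(((x+y)*(7*b))*(z*5)))
Fixed point: (7*(((x+y)*(7*b))*(z*5)))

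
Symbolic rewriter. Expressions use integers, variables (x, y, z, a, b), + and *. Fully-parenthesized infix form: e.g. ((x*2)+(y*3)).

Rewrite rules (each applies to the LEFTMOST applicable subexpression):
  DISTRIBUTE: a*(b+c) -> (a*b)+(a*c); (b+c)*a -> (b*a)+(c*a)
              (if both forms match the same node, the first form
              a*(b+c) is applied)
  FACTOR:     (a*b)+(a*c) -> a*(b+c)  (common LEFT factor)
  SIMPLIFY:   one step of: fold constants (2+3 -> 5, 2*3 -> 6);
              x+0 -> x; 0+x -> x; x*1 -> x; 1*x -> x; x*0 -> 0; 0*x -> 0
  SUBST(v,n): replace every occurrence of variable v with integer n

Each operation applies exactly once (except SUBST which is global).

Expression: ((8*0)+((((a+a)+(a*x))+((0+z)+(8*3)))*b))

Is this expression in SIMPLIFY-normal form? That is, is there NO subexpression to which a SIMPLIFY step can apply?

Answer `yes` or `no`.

Expression: ((8*0)+((((a+a)+(a*x))+((0+z)+(8*3)))*b))
Scanning for simplifiable subexpressions (pre-order)...
  at root: ((8*0)+((((a+a)+(a*x))+((0+z)+(8*3)))*b)) (not simplifiable)
  at L: (8*0) (SIMPLIFIABLE)
  at R: ((((a+a)+(a*x))+((0+z)+(8*3)))*b) (not simplifiable)
  at RL: (((a+a)+(a*x))+((0+z)+(8*3))) (not simplifiable)
  at RLL: ((a+a)+(a*x)) (not simplifiable)
  at RLLL: (a+a) (not simplifiable)
  at RLLR: (a*x) (not simplifiable)
  at RLR: ((0+z)+(8*3)) (not simplifiable)
  at RLRL: (0+z) (SIMPLIFIABLE)
  at RLRR: (8*3) (SIMPLIFIABLE)
Found simplifiable subexpr at path L: (8*0)
One SIMPLIFY step would give: (0+((((a+a)+(a*x))+((0+z)+(8*3)))*b))
-> NOT in normal form.

Answer: no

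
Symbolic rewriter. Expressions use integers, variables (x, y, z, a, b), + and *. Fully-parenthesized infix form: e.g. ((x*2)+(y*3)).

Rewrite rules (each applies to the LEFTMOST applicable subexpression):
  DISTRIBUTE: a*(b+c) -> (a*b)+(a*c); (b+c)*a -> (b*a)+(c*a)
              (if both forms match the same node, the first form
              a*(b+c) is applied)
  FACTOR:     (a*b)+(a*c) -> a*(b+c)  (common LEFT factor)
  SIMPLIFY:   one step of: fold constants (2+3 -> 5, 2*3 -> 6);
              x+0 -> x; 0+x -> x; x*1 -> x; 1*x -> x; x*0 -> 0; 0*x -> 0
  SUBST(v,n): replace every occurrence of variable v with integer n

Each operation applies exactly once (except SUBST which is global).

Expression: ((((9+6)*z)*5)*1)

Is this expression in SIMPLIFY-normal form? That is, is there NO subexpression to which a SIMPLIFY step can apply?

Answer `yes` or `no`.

Expression: ((((9+6)*z)*5)*1)
Scanning for simplifiable subexpressions (pre-order)...
  at root: ((((9+6)*z)*5)*1) (SIMPLIFIABLE)
  at L: (((9+6)*z)*5) (not simplifiable)
  at LL: ((9+6)*z) (not simplifiable)
  at LLL: (9+6) (SIMPLIFIABLE)
Found simplifiable subexpr at path root: ((((9+6)*z)*5)*1)
One SIMPLIFY step would give: (((9+6)*z)*5)
-> NOT in normal form.

Answer: no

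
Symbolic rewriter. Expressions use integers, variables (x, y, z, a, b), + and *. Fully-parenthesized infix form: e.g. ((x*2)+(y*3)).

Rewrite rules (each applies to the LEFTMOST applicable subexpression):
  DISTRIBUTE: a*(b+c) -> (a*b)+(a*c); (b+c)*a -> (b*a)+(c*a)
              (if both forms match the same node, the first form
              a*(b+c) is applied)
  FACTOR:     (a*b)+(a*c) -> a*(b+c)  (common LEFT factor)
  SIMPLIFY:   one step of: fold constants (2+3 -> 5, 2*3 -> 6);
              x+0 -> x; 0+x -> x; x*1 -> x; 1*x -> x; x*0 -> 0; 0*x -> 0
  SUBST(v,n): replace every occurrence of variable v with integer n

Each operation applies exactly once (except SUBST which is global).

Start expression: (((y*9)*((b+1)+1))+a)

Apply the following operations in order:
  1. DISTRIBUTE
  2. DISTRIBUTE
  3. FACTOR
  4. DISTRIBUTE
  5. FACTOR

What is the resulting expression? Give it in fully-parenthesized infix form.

Start: (((y*9)*((b+1)+1))+a)
Apply DISTRIBUTE at L (target: ((y*9)*((b+1)+1))): (((y*9)*((b+1)+1))+a) -> ((((y*9)*(b+1))+((y*9)*1))+a)
Apply DISTRIBUTE at LL (target: ((y*9)*(b+1))): ((((y*9)*(b+1))+((y*9)*1))+a) -> (((((y*9)*b)+((y*9)*1))+((y*9)*1))+a)
Apply FACTOR at LL (target: (((y*9)*b)+((y*9)*1))): (((((y*9)*b)+((y*9)*1))+((y*9)*1))+a) -> ((((y*9)*(b+1))+((y*9)*1))+a)
Apply DISTRIBUTE at LL (target: ((y*9)*(b+1))): ((((y*9)*(b+1))+((y*9)*1))+a) -> (((((y*9)*b)+((y*9)*1))+((y*9)*1))+a)
Apply FACTOR at LL (target: (((y*9)*b)+((y*9)*1))): (((((y*9)*b)+((y*9)*1))+((y*9)*1))+a) -> ((((y*9)*(b+1))+((y*9)*1))+a)

Answer: ((((y*9)*(b+1))+((y*9)*1))+a)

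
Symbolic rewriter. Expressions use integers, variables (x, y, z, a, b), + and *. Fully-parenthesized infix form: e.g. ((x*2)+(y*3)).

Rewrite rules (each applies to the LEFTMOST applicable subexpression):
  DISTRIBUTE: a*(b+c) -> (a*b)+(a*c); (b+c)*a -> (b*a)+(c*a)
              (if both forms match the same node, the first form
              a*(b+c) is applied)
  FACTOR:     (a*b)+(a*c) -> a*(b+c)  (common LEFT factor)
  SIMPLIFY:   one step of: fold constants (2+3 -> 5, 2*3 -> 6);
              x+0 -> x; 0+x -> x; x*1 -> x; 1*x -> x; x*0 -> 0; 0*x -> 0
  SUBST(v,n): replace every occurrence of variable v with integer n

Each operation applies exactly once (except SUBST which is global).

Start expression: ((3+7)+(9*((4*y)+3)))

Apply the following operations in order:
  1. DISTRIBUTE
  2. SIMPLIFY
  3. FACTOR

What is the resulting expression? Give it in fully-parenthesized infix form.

Start: ((3+7)+(9*((4*y)+3)))
Apply DISTRIBUTE at R (target: (9*((4*y)+3))): ((3+7)+(9*((4*y)+3))) -> ((3+7)+((9*(4*y))+(9*3)))
Apply SIMPLIFY at L (target: (3+7)): ((3+7)+((9*(4*y))+(9*3))) -> (10+((9*(4*y))+(9*3)))
Apply FACTOR at R (target: ((9*(4*y))+(9*3))): (10+((9*(4*y))+(9*3))) -> (10+(9*((4*y)+3)))

Answer: (10+(9*((4*y)+3)))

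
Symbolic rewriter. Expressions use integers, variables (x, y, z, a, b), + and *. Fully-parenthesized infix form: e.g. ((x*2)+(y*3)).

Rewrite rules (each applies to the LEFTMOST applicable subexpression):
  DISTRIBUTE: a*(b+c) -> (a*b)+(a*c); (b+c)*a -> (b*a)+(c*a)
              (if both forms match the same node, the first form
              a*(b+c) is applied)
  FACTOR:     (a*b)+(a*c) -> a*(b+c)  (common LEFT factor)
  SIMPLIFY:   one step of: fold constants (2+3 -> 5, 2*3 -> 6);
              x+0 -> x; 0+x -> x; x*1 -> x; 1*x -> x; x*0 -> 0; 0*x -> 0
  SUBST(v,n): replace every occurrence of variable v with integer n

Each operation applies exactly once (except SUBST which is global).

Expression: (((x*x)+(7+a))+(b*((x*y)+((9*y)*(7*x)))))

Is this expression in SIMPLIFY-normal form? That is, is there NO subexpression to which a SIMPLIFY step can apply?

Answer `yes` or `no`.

Answer: yes

Derivation:
Expression: (((x*x)+(7+a))+(b*((x*y)+((9*y)*(7*x)))))
Scanning for simplifiable subexpressions (pre-order)...
  at root: (((x*x)+(7+a))+(b*((x*y)+((9*y)*(7*x))))) (not simplifiable)
  at L: ((x*x)+(7+a)) (not simplifiable)
  at LL: (x*x) (not simplifiable)
  at LR: (7+a) (not simplifiable)
  at R: (b*((x*y)+((9*y)*(7*x)))) (not simplifiable)
  at RR: ((x*y)+((9*y)*(7*x))) (not simplifiable)
  at RRL: (x*y) (not simplifiable)
  at RRR: ((9*y)*(7*x)) (not simplifiable)
  at RRRL: (9*y) (not simplifiable)
  at RRRR: (7*x) (not simplifiable)
Result: no simplifiable subexpression found -> normal form.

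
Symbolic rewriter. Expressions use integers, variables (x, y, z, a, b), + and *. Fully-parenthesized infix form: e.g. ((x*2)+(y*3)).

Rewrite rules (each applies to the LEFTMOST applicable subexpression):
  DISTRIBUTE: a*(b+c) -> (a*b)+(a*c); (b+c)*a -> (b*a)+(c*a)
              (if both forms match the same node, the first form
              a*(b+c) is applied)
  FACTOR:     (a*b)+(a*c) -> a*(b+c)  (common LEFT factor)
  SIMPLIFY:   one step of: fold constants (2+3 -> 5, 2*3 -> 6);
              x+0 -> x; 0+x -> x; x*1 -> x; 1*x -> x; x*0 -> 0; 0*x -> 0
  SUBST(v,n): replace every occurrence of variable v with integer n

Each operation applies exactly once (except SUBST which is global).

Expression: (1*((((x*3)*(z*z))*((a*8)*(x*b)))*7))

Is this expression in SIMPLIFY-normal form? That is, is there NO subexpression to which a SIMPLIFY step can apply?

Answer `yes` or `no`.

Expression: (1*((((x*3)*(z*z))*((a*8)*(x*b)))*7))
Scanning for simplifiable subexpressions (pre-order)...
  at root: (1*((((x*3)*(z*z))*((a*8)*(x*b)))*7)) (SIMPLIFIABLE)
  at R: ((((x*3)*(z*z))*((a*8)*(x*b)))*7) (not simplifiable)
  at RL: (((x*3)*(z*z))*((a*8)*(x*b))) (not simplifiable)
  at RLL: ((x*3)*(z*z)) (not simplifiable)
  at RLLL: (x*3) (not simplifiable)
  at RLLR: (z*z) (not simplifiable)
  at RLR: ((a*8)*(x*b)) (not simplifiable)
  at RLRL: (a*8) (not simplifiable)
  at RLRR: (x*b) (not simplifiable)
Found simplifiable subexpr at path root: (1*((((x*3)*(z*z))*((a*8)*(x*b)))*7))
One SIMPLIFY step would give: ((((x*3)*(z*z))*((a*8)*(x*b)))*7)
-> NOT in normal form.

Answer: no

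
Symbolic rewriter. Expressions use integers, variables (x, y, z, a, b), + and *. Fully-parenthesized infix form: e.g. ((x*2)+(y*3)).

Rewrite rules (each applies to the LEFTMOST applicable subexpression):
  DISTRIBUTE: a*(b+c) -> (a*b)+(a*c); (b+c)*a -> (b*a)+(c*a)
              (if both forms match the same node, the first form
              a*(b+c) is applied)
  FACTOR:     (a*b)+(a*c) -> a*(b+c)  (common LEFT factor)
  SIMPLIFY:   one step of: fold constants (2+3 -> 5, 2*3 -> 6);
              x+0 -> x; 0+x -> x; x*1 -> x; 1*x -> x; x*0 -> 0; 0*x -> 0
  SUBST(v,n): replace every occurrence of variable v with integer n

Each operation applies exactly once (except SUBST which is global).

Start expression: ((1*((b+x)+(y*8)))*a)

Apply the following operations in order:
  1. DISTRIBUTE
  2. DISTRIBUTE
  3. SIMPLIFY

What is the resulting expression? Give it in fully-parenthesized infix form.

Start: ((1*((b+x)+(y*8)))*a)
Apply DISTRIBUTE at L (target: (1*((b+x)+(y*8)))): ((1*((b+x)+(y*8)))*a) -> (((1*(b+x))+(1*(y*8)))*a)
Apply DISTRIBUTE at root (target: (((1*(b+x))+(1*(y*8)))*a)): (((1*(b+x))+(1*(y*8)))*a) -> (((1*(b+x))*a)+((1*(y*8))*a))
Apply SIMPLIFY at LL (target: (1*(b+x))): (((1*(b+x))*a)+((1*(y*8))*a)) -> (((b+x)*a)+((1*(y*8))*a))

Answer: (((b+x)*a)+((1*(y*8))*a))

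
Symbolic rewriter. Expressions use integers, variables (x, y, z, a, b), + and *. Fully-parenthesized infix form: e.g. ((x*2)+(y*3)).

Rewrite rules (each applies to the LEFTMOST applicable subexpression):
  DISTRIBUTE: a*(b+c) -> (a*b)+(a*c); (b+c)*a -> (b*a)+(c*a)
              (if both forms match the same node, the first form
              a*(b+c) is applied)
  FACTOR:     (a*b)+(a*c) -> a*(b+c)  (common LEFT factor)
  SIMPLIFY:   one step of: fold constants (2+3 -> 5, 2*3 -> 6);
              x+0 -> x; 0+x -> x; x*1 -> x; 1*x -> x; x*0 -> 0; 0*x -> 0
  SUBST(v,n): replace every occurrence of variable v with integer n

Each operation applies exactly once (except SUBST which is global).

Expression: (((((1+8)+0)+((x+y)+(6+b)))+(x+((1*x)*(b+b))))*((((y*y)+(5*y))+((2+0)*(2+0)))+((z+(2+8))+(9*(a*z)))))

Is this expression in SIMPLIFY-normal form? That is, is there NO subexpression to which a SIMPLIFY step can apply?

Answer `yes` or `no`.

Answer: no

Derivation:
Expression: (((((1+8)+0)+((x+y)+(6+b)))+(x+((1*x)*(b+b))))*((((y*y)+(5*y))+((2+0)*(2+0)))+((z+(2+8))+(9*(a*z)))))
Scanning for simplifiable subexpressions (pre-order)...
  at root: (((((1+8)+0)+((x+y)+(6+b)))+(x+((1*x)*(b+b))))*((((y*y)+(5*y))+((2+0)*(2+0)))+((z+(2+8))+(9*(a*z))))) (not simplifiable)
  at L: ((((1+8)+0)+((x+y)+(6+b)))+(x+((1*x)*(b+b)))) (not simplifiable)
  at LL: (((1+8)+0)+((x+y)+(6+b))) (not simplifiable)
  at LLL: ((1+8)+0) (SIMPLIFIABLE)
  at LLLL: (1+8) (SIMPLIFIABLE)
  at LLR: ((x+y)+(6+b)) (not simplifiable)
  at LLRL: (x+y) (not simplifiable)
  at LLRR: (6+b) (not simplifiable)
  at LR: (x+((1*x)*(b+b))) (not simplifiable)
  at LRR: ((1*x)*(b+b)) (not simplifiable)
  at LRRL: (1*x) (SIMPLIFIABLE)
  at LRRR: (b+b) (not simplifiable)
  at R: ((((y*y)+(5*y))+((2+0)*(2+0)))+((z+(2+8))+(9*(a*z)))) (not simplifiable)
  at RL: (((y*y)+(5*y))+((2+0)*(2+0))) (not simplifiable)
  at RLL: ((y*y)+(5*y)) (not simplifiable)
  at RLLL: (y*y) (not simplifiable)
  at RLLR: (5*y) (not simplifiable)
  at RLR: ((2+0)*(2+0)) (not simplifiable)
  at RLRL: (2+0) (SIMPLIFIABLE)
  at RLRR: (2+0) (SIMPLIFIABLE)
  at RR: ((z+(2+8))+(9*(a*z))) (not simplifiable)
  at RRL: (z+(2+8)) (not simplifiable)
  at RRLR: (2+8) (SIMPLIFIABLE)
  at RRR: (9*(a*z)) (not simplifiable)
  at RRRR: (a*z) (not simplifiable)
Found simplifiable subexpr at path LLL: ((1+8)+0)
One SIMPLIFY step would give: ((((1+8)+((x+y)+(6+b)))+(x+((1*x)*(b+b))))*((((y*y)+(5*y))+((2+0)*(2+0)))+((z+(2+8))+(9*(a*z)))))
-> NOT in normal form.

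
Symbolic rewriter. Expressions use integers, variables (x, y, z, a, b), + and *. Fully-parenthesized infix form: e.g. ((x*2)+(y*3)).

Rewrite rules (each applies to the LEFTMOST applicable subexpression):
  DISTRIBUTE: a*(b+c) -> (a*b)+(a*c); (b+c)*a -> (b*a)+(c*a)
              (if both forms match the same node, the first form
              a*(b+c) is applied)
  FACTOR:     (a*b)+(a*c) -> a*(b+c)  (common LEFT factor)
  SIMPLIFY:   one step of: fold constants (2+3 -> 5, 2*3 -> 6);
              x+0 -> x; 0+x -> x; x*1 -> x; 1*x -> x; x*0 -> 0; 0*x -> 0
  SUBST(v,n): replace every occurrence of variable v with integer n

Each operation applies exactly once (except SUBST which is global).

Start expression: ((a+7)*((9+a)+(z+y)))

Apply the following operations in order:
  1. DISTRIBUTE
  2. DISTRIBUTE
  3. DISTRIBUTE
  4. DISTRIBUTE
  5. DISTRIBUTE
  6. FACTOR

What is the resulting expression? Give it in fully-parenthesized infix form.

Answer: ((((a*9)+(7*9))+((a*a)+(7*a)))+((a+7)*(z+y)))

Derivation:
Start: ((a+7)*((9+a)+(z+y)))
Apply DISTRIBUTE at root (target: ((a+7)*((9+a)+(z+y)))): ((a+7)*((9+a)+(z+y))) -> (((a+7)*(9+a))+((a+7)*(z+y)))
Apply DISTRIBUTE at L (target: ((a+7)*(9+a))): (((a+7)*(9+a))+((a+7)*(z+y))) -> ((((a+7)*9)+((a+7)*a))+((a+7)*(z+y)))
Apply DISTRIBUTE at LL (target: ((a+7)*9)): ((((a+7)*9)+((a+7)*a))+((a+7)*(z+y))) -> ((((a*9)+(7*9))+((a+7)*a))+((a+7)*(z+y)))
Apply DISTRIBUTE at LR (target: ((a+7)*a)): ((((a*9)+(7*9))+((a+7)*a))+((a+7)*(z+y))) -> ((((a*9)+(7*9))+((a*a)+(7*a)))+((a+7)*(z+y)))
Apply DISTRIBUTE at R (target: ((a+7)*(z+y))): ((((a*9)+(7*9))+((a*a)+(7*a)))+((a+7)*(z+y))) -> ((((a*9)+(7*9))+((a*a)+(7*a)))+(((a+7)*z)+((a+7)*y)))
Apply FACTOR at R (target: (((a+7)*z)+((a+7)*y))): ((((a*9)+(7*9))+((a*a)+(7*a)))+(((a+7)*z)+((a+7)*y))) -> ((((a*9)+(7*9))+((a*a)+(7*a)))+((a+7)*(z+y)))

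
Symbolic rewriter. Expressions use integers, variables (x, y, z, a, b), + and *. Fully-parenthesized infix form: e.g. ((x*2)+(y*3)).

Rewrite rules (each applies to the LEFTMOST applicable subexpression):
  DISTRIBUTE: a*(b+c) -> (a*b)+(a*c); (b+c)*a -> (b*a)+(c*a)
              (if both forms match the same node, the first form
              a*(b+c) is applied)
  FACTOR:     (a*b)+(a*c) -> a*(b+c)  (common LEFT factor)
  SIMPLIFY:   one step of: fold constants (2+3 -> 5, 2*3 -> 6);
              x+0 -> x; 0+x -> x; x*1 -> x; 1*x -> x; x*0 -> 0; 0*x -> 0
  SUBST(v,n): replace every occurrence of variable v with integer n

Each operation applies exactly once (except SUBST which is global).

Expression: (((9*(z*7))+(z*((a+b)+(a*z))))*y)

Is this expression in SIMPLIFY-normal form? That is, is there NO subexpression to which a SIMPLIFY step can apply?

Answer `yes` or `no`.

Expression: (((9*(z*7))+(z*((a+b)+(a*z))))*y)
Scanning for simplifiable subexpressions (pre-order)...
  at root: (((9*(z*7))+(z*((a+b)+(a*z))))*y) (not simplifiable)
  at L: ((9*(z*7))+(z*((a+b)+(a*z)))) (not simplifiable)
  at LL: (9*(z*7)) (not simplifiable)
  at LLR: (z*7) (not simplifiable)
  at LR: (z*((a+b)+(a*z))) (not simplifiable)
  at LRR: ((a+b)+(a*z)) (not simplifiable)
  at LRRL: (a+b) (not simplifiable)
  at LRRR: (a*z) (not simplifiable)
Result: no simplifiable subexpression found -> normal form.

Answer: yes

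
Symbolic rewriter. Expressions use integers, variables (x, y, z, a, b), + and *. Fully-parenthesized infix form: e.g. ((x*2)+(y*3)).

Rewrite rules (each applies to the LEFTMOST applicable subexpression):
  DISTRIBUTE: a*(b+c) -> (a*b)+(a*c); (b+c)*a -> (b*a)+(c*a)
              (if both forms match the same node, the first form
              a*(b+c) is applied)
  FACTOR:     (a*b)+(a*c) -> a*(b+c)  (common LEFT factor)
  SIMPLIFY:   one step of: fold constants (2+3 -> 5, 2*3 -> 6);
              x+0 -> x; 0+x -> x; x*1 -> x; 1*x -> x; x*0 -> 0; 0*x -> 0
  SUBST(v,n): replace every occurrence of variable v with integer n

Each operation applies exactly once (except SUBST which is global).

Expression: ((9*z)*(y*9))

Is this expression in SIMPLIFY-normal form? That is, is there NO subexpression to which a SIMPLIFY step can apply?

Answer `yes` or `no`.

Expression: ((9*z)*(y*9))
Scanning for simplifiable subexpressions (pre-order)...
  at root: ((9*z)*(y*9)) (not simplifiable)
  at L: (9*z) (not simplifiable)
  at R: (y*9) (not simplifiable)
Result: no simplifiable subexpression found -> normal form.

Answer: yes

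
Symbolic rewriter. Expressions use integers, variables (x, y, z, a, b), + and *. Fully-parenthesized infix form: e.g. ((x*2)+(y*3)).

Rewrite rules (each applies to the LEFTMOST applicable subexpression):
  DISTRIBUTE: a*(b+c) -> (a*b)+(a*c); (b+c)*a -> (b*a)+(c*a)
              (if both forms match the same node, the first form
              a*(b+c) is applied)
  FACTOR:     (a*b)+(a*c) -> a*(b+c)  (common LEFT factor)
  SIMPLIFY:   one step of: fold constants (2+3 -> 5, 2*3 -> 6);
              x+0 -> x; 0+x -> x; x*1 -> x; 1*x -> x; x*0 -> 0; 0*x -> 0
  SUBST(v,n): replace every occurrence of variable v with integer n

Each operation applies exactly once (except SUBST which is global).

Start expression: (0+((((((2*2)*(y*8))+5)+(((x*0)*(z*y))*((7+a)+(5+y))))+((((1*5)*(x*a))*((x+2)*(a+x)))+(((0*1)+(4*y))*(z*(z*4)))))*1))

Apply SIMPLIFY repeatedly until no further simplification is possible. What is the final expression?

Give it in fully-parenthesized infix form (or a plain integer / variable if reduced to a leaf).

Start: (0+((((((2*2)*(y*8))+5)+(((x*0)*(z*y))*((7+a)+(5+y))))+((((1*5)*(x*a))*((x+2)*(a+x)))+(((0*1)+(4*y))*(z*(z*4)))))*1))
Step 1: at root: (0+((((((2*2)*(y*8))+5)+(((x*0)*(z*y))*((7+a)+(5+y))))+((((1*5)*(x*a))*((x+2)*(a+x)))+(((0*1)+(4*y))*(z*(z*4)))))*1)) -> ((((((2*2)*(y*8))+5)+(((x*0)*(z*y))*((7+a)+(5+y))))+((((1*5)*(x*a))*((x+2)*(a+x)))+(((0*1)+(4*y))*(z*(z*4)))))*1); overall: (0+((((((2*2)*(y*8))+5)+(((x*0)*(z*y))*((7+a)+(5+y))))+((((1*5)*(x*a))*((x+2)*(a+x)))+(((0*1)+(4*y))*(z*(z*4)))))*1)) -> ((((((2*2)*(y*8))+5)+(((x*0)*(z*y))*((7+a)+(5+y))))+((((1*5)*(x*a))*((x+2)*(a+x)))+(((0*1)+(4*y))*(z*(z*4)))))*1)
Step 2: at root: ((((((2*2)*(y*8))+5)+(((x*0)*(z*y))*((7+a)+(5+y))))+((((1*5)*(x*a))*((x+2)*(a+x)))+(((0*1)+(4*y))*(z*(z*4)))))*1) -> (((((2*2)*(y*8))+5)+(((x*0)*(z*y))*((7+a)+(5+y))))+((((1*5)*(x*a))*((x+2)*(a+x)))+(((0*1)+(4*y))*(z*(z*4))))); overall: ((((((2*2)*(y*8))+5)+(((x*0)*(z*y))*((7+a)+(5+y))))+((((1*5)*(x*a))*((x+2)*(a+x)))+(((0*1)+(4*y))*(z*(z*4)))))*1) -> (((((2*2)*(y*8))+5)+(((x*0)*(z*y))*((7+a)+(5+y))))+((((1*5)*(x*a))*((x+2)*(a+x)))+(((0*1)+(4*y))*(z*(z*4)))))
Step 3: at LLLL: (2*2) -> 4; overall: (((((2*2)*(y*8))+5)+(((x*0)*(z*y))*((7+a)+(5+y))))+((((1*5)*(x*a))*((x+2)*(a+x)))+(((0*1)+(4*y))*(z*(z*4))))) -> ((((4*(y*8))+5)+(((x*0)*(z*y))*((7+a)+(5+y))))+((((1*5)*(x*a))*((x+2)*(a+x)))+(((0*1)+(4*y))*(z*(z*4)))))
Step 4: at LRLL: (x*0) -> 0; overall: ((((4*(y*8))+5)+(((x*0)*(z*y))*((7+a)+(5+y))))+((((1*5)*(x*a))*((x+2)*(a+x)))+(((0*1)+(4*y))*(z*(z*4))))) -> ((((4*(y*8))+5)+((0*(z*y))*((7+a)+(5+y))))+((((1*5)*(x*a))*((x+2)*(a+x)))+(((0*1)+(4*y))*(z*(z*4)))))
Step 5: at LRL: (0*(z*y)) -> 0; overall: ((((4*(y*8))+5)+((0*(z*y))*((7+a)+(5+y))))+((((1*5)*(x*a))*((x+2)*(a+x)))+(((0*1)+(4*y))*(z*(z*4))))) -> ((((4*(y*8))+5)+(0*((7+a)+(5+y))))+((((1*5)*(x*a))*((x+2)*(a+x)))+(((0*1)+(4*y))*(z*(z*4)))))
Step 6: at LR: (0*((7+a)+(5+y))) -> 0; overall: ((((4*(y*8))+5)+(0*((7+a)+(5+y))))+((((1*5)*(x*a))*((x+2)*(a+x)))+(((0*1)+(4*y))*(z*(z*4))))) -> ((((4*(y*8))+5)+0)+((((1*5)*(x*a))*((x+2)*(a+x)))+(((0*1)+(4*y))*(z*(z*4)))))
Step 7: at L: (((4*(y*8))+5)+0) -> ((4*(y*8))+5); overall: ((((4*(y*8))+5)+0)+((((1*5)*(x*a))*((x+2)*(a+x)))+(((0*1)+(4*y))*(z*(z*4))))) -> (((4*(y*8))+5)+((((1*5)*(x*a))*((x+2)*(a+x)))+(((0*1)+(4*y))*(z*(z*4)))))
Step 8: at RLLL: (1*5) -> 5; overall: (((4*(y*8))+5)+((((1*5)*(x*a))*((x+2)*(a+x)))+(((0*1)+(4*y))*(z*(z*4))))) -> (((4*(y*8))+5)+(((5*(x*a))*((x+2)*(a+x)))+(((0*1)+(4*y))*(z*(z*4)))))
Step 9: at RRLL: (0*1) -> 0; overall: (((4*(y*8))+5)+(((5*(x*a))*((x+2)*(a+x)))+(((0*1)+(4*y))*(z*(z*4))))) -> (((4*(y*8))+5)+(((5*(x*a))*((x+2)*(a+x)))+((0+(4*y))*(z*(z*4)))))
Step 10: at RRL: (0+(4*y)) -> (4*y); overall: (((4*(y*8))+5)+(((5*(x*a))*((x+2)*(a+x)))+((0+(4*y))*(z*(z*4))))) -> (((4*(y*8))+5)+(((5*(x*a))*((x+2)*(a+x)))+((4*y)*(z*(z*4)))))
Fixed point: (((4*(y*8))+5)+(((5*(x*a))*((x+2)*(a+x)))+((4*y)*(z*(z*4)))))

Answer: (((4*(y*8))+5)+(((5*(x*a))*((x+2)*(a+x)))+((4*y)*(z*(z*4)))))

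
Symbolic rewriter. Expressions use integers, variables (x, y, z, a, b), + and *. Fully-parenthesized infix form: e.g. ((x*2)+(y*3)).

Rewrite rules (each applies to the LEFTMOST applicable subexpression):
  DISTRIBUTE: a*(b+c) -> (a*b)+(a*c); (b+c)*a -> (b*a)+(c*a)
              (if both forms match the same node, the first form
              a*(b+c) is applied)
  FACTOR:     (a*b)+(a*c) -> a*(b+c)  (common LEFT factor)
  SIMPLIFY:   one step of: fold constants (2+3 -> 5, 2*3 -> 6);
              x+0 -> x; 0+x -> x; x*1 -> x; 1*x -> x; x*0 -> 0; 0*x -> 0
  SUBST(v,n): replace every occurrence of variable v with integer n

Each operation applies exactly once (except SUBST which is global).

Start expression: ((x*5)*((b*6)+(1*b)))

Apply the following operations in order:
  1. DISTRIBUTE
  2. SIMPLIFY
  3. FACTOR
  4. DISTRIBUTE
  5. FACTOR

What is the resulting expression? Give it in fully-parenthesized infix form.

Answer: ((x*5)*((b*6)+b))

Derivation:
Start: ((x*5)*((b*6)+(1*b)))
Apply DISTRIBUTE at root (target: ((x*5)*((b*6)+(1*b)))): ((x*5)*((b*6)+(1*b))) -> (((x*5)*(b*6))+((x*5)*(1*b)))
Apply SIMPLIFY at RR (target: (1*b)): (((x*5)*(b*6))+((x*5)*(1*b))) -> (((x*5)*(b*6))+((x*5)*b))
Apply FACTOR at root (target: (((x*5)*(b*6))+((x*5)*b))): (((x*5)*(b*6))+((x*5)*b)) -> ((x*5)*((b*6)+b))
Apply DISTRIBUTE at root (target: ((x*5)*((b*6)+b))): ((x*5)*((b*6)+b)) -> (((x*5)*(b*6))+((x*5)*b))
Apply FACTOR at root (target: (((x*5)*(b*6))+((x*5)*b))): (((x*5)*(b*6))+((x*5)*b)) -> ((x*5)*((b*6)+b))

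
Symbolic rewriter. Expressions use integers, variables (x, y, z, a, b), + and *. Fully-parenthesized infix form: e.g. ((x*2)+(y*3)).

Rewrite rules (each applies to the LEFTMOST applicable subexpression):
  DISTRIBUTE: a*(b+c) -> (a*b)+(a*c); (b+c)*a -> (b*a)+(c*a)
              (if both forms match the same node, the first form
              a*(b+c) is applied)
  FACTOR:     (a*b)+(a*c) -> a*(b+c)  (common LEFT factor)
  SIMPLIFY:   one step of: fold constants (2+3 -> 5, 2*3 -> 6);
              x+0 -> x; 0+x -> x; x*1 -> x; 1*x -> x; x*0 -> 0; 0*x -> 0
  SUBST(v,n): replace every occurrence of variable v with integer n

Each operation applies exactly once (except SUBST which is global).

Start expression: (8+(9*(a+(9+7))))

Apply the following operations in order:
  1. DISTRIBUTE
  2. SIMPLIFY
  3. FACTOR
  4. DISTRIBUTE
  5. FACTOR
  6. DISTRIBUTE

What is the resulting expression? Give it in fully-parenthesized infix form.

Answer: (8+((9*a)+(9*16)))

Derivation:
Start: (8+(9*(a+(9+7))))
Apply DISTRIBUTE at R (target: (9*(a+(9+7)))): (8+(9*(a+(9+7)))) -> (8+((9*a)+(9*(9+7))))
Apply SIMPLIFY at RRR (target: (9+7)): (8+((9*a)+(9*(9+7)))) -> (8+((9*a)+(9*16)))
Apply FACTOR at R (target: ((9*a)+(9*16))): (8+((9*a)+(9*16))) -> (8+(9*(a+16)))
Apply DISTRIBUTE at R (target: (9*(a+16))): (8+(9*(a+16))) -> (8+((9*a)+(9*16)))
Apply FACTOR at R (target: ((9*a)+(9*16))): (8+((9*a)+(9*16))) -> (8+(9*(a+16)))
Apply DISTRIBUTE at R (target: (9*(a+16))): (8+(9*(a+16))) -> (8+((9*a)+(9*16)))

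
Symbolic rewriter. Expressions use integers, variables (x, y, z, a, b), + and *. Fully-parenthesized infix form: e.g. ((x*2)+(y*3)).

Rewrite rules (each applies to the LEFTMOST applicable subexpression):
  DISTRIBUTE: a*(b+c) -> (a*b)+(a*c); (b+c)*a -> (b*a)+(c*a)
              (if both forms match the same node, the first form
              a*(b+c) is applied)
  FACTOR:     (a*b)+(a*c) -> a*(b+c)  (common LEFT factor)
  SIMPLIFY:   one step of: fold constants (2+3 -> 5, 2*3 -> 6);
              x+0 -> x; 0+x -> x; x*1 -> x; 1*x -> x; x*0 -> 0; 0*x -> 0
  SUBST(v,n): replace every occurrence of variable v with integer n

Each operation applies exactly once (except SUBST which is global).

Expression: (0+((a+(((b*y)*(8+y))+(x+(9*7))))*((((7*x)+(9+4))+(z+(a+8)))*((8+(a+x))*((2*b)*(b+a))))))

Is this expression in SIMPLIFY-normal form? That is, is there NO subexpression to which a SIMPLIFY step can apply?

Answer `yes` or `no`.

Answer: no

Derivation:
Expression: (0+((a+(((b*y)*(8+y))+(x+(9*7))))*((((7*x)+(9+4))+(z+(a+8)))*((8+(a+x))*((2*b)*(b+a))))))
Scanning for simplifiable subexpressions (pre-order)...
  at root: (0+((a+(((b*y)*(8+y))+(x+(9*7))))*((((7*x)+(9+4))+(z+(a+8)))*((8+(a+x))*((2*b)*(b+a)))))) (SIMPLIFIABLE)
  at R: ((a+(((b*y)*(8+y))+(x+(9*7))))*((((7*x)+(9+4))+(z+(a+8)))*((8+(a+x))*((2*b)*(b+a))))) (not simplifiable)
  at RL: (a+(((b*y)*(8+y))+(x+(9*7)))) (not simplifiable)
  at RLR: (((b*y)*(8+y))+(x+(9*7))) (not simplifiable)
  at RLRL: ((b*y)*(8+y)) (not simplifiable)
  at RLRLL: (b*y) (not simplifiable)
  at RLRLR: (8+y) (not simplifiable)
  at RLRR: (x+(9*7)) (not simplifiable)
  at RLRRR: (9*7) (SIMPLIFIABLE)
  at RR: ((((7*x)+(9+4))+(z+(a+8)))*((8+(a+x))*((2*b)*(b+a)))) (not simplifiable)
  at RRL: (((7*x)+(9+4))+(z+(a+8))) (not simplifiable)
  at RRLL: ((7*x)+(9+4)) (not simplifiable)
  at RRLLL: (7*x) (not simplifiable)
  at RRLLR: (9+4) (SIMPLIFIABLE)
  at RRLR: (z+(a+8)) (not simplifiable)
  at RRLRR: (a+8) (not simplifiable)
  at RRR: ((8+(a+x))*((2*b)*(b+a))) (not simplifiable)
  at RRRL: (8+(a+x)) (not simplifiable)
  at RRRLR: (a+x) (not simplifiable)
  at RRRR: ((2*b)*(b+a)) (not simplifiable)
  at RRRRL: (2*b) (not simplifiable)
  at RRRRR: (b+a) (not simplifiable)
Found simplifiable subexpr at path root: (0+((a+(((b*y)*(8+y))+(x+(9*7))))*((((7*x)+(9+4))+(z+(a+8)))*((8+(a+x))*((2*b)*(b+a))))))
One SIMPLIFY step would give: ((a+(((b*y)*(8+y))+(x+(9*7))))*((((7*x)+(9+4))+(z+(a+8)))*((8+(a+x))*((2*b)*(b+a)))))
-> NOT in normal form.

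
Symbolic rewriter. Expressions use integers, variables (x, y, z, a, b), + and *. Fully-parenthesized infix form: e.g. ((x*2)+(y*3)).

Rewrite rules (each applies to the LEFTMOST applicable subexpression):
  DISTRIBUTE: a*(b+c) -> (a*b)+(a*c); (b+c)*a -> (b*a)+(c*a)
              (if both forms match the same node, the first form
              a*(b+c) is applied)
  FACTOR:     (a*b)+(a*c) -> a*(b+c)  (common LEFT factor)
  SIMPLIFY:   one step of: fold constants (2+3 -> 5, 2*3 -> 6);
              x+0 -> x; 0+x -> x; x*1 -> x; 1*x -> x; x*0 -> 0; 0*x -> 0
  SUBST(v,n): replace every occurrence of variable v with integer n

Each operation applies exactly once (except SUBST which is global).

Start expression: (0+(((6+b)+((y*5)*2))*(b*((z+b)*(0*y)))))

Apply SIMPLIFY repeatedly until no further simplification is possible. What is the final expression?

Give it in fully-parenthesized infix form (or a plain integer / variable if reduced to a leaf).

Answer: 0

Derivation:
Start: (0+(((6+b)+((y*5)*2))*(b*((z+b)*(0*y)))))
Step 1: at root: (0+(((6+b)+((y*5)*2))*(b*((z+b)*(0*y))))) -> (((6+b)+((y*5)*2))*(b*((z+b)*(0*y)))); overall: (0+(((6+b)+((y*5)*2))*(b*((z+b)*(0*y))))) -> (((6+b)+((y*5)*2))*(b*((z+b)*(0*y))))
Step 2: at RRR: (0*y) -> 0; overall: (((6+b)+((y*5)*2))*(b*((z+b)*(0*y)))) -> (((6+b)+((y*5)*2))*(b*((z+b)*0)))
Step 3: at RR: ((z+b)*0) -> 0; overall: (((6+b)+((y*5)*2))*(b*((z+b)*0))) -> (((6+b)+((y*5)*2))*(b*0))
Step 4: at R: (b*0) -> 0; overall: (((6+b)+((y*5)*2))*(b*0)) -> (((6+b)+((y*5)*2))*0)
Step 5: at root: (((6+b)+((y*5)*2))*0) -> 0; overall: (((6+b)+((y*5)*2))*0) -> 0
Fixed point: 0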